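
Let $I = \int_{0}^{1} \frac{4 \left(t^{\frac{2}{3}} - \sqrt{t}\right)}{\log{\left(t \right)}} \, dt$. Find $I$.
$- \log{\left(\frac{6561}{10000} \right)}$

Replace the exponent $\frac{1}{2}$ by a parameter $a$: let $I(a) = \int_{0}^{1} \frac{4 \left(t^{\frac{2}{3}} - t^{a}\right)}{\log{\left(t \right)}} \, dt$.

Since $\dfrac{\partial}{\partial a}\,t^{a} = t^{a} \ln t$, the $\ln t$ in the denominator cancels and
$$\frac{dI}{da} = \int_{0}^{1} -4 t^{a} \, dt = -4 \left[\frac{t^{a+1}}{a+1}\right]_0^1 = - \frac{4}{a + 1}.$$

Integrating with respect to $a$ gives $I(a) = - \log{\left(\frac{81 \left(a + 1\right)^{4}}{625} \right)} + C$.

At $a = \frac{2}{3}$ the integrand is identically $0$, so $I(\frac{2}{3}) = 0$. The closed form gives $0$, hence $C = 0$.

Setting $a = \frac{1}{2}$:
$$I = - \log{\left(\frac{6561}{10000} \right)}.$$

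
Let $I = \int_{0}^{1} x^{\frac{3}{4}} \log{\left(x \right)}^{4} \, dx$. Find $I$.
$\frac{24576}{16807}$

Begin with the known integral
$$J(a) = \int_{0}^{1} x^{a} \, dx = \frac{1}{a + 1}.$$

Differentiating under the integral sign brings down a factor of $\ln x$:
$$\frac{dJ}{da} = \int_{0}^{1} x^{a} \log{\left(x \right)} \, dx = - \frac{1}{\left(a + 1\right)^{2}}.$$

Repeating $4$ times in total — each differentiation brings down another $\ln x$ — gives
$$\frac{d^{4}J}{da^{4}} = \int_{0}^{1} x^{a} \log{\left(x \right)}^{4} \, dx = \frac{24}{\left(a + 1\right)^{5}},$$
and the integrand here is exactly the target integrand, so $I = \frac{24}{\left(a + 1\right)^{5}}$.

Setting $a = \frac{3}{4}$:
$$I = \frac{24576}{16807}.$$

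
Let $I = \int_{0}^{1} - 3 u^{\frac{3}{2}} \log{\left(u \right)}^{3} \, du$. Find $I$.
$\frac{288}{625}$

Consider the simpler parametrised integral
$$J(a) = \int_{0}^{1} - 3 u^{a} \, du = - \frac{3}{a + 1}.$$

Differentiating under the integral sign brings down a factor of $\ln u$:
$$\frac{dJ}{da} = \int_{0}^{1} - 3 u^{a} \log{\left(u \right)} \, du = \frac{3}{\left(a + 1\right)^{2}}.$$

Repeating $3$ times in total — each differentiation brings down another $\ln u$ — gives
$$\frac{d^{3}J}{da^{3}} = \int_{0}^{1} - 3 u^{a} \log{\left(u \right)}^{3} \, du = \frac{18}{\left(a + 1\right)^{4}},$$
and the integrand here is exactly the target integrand, so $I = \frac{18}{\left(a + 1\right)^{4}}$.

Setting $a = \frac{3}{2}$:
$$I = \frac{288}{625}.$$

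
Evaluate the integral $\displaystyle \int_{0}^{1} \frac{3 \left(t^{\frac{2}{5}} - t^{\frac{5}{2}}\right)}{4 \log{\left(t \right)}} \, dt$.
$- \frac{3 \log{\left(5 \right)}}{4} + \frac{3 \log{\left(2 \right)}}{4}$

Replace the exponent $\frac{2}{5}$ by a parameter $a$: let $I(a) = \int_{0}^{1} \frac{3 \left(- t^{\frac{5}{2}} + t^{a}\right)}{4 \log{\left(t \right)}} \, dt$.

Since $\dfrac{\partial}{\partial a}\,t^{a} = t^{a} \ln t$, the $\ln t$ in the denominator cancels and
$$\frac{dI}{da} = \int_{0}^{1} \frac{3}{4} t^{a} \, dt = \frac{3}{4} \left[\frac{t^{a+1}}{a+1}\right]_0^1 = \frac{3}{4 \left(a + 1\right)}.$$

Integrating with respect to $a$ gives $I(a) = \log{\left(\frac{2^{\frac{3}{4}} \sqrt[4]{7} \left(a + 1\right)^{\frac{3}{4}}}{7} \right)} + C$.

At $a = \frac{5}{2}$ the integrand is identically $0$, so $I(\frac{5}{2}) = 0$. The closed form gives $0$, hence $C = 0$.

Setting $a = \frac{2}{5}$:
$$I = - \frac{3 \log{\left(5 \right)}}{4} + \frac{3 \log{\left(2 \right)}}{4}.$$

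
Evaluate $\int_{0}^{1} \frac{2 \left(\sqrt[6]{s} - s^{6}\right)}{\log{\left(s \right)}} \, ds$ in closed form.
$- \log{\left(36 \right)}$

Replace the exponent $6$ by a parameter $a$: let $I(a) = \int_{0}^{1} \frac{2 \left(\sqrt[6]{s} - s^{a}\right)}{\log{\left(s \right)}} \, ds$.

Since $\dfrac{\partial}{\partial a}\,s^{a} = s^{a} \ln s$, the $\ln s$ in the denominator cancels and
$$\frac{dI}{da} = \int_{0}^{1} -2 s^{a} \, ds = -2 \left[\frac{s^{a+1}}{a+1}\right]_0^1 = - \frac{2}{a + 1}.$$

Integrating with respect to $a$ gives $I(a) = - \log{\left(\frac{36 \left(a + 1\right)^{2}}{49} \right)} + C$.

At $a = \frac{1}{6}$ the integrand is identically $0$, so $I(\frac{1}{6}) = 0$. The closed form gives $0$, hence $C = 0$.

Setting $a = 6$:
$$I = - \log{\left(36 \right)}.$$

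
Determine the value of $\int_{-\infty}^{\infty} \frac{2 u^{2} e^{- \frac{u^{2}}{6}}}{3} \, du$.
$2 \sqrt{6} \sqrt{\pi}$

Start from the elementary integral
$$J(a) = \int_{-\infty}^{\infty} \frac{2 e^{- a u^{2}}}{3} \, du = \frac{2 \sqrt{\pi}}{3 \sqrt{a}}.$$

Differentiating under the integral sign brings down a factor of $(-u^2)$:
$$\frac{dJ}{da} = \int_{-\infty}^{\infty} - \frac{2 u^{2} e^{- a u^{2}}}{3} \, du = - \frac{\sqrt{\pi}}{3 a^{\frac{3}{2}}}.$$

The integral on the left is $-I$, so $I = \frac{\sqrt{\pi}}{3 a^{\frac{3}{2}}}$.

Setting $a = \frac{1}{6}$:
$$I = 2 \sqrt{6} \sqrt{\pi}.$$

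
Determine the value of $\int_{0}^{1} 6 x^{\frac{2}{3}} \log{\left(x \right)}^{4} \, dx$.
$\frac{34992}{3125}$

Consider the simpler parametrised integral
$$J(a) = \int_{0}^{1} 6 x^{a} \, dx = \frac{6}{a + 1}.$$

Differentiating under the integral sign brings down a factor of $\ln x$:
$$\frac{dJ}{da} = \int_{0}^{1} 6 x^{a} \log{\left(x \right)} \, dx = - \frac{6}{\left(a + 1\right)^{2}}.$$

Repeating $4$ times in total — each differentiation brings down another $\ln x$ — gives
$$\frac{d^{4}J}{da^{4}} = \int_{0}^{1} 6 x^{a} \log{\left(x \right)}^{4} \, dx = \frac{144}{\left(a + 1\right)^{5}},$$
and the integrand here is exactly the target integrand, so $I = \frac{144}{\left(a + 1\right)^{5}}$.

Setting $a = \frac{2}{3}$:
$$I = \frac{34992}{3125}.$$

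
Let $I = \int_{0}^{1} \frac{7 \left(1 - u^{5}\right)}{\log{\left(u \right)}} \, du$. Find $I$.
$- \log{\left(279936 \right)}$

Replace the exponent $5$ by a parameter $a$: let $I(a) = \int_{0}^{1} \frac{7 \left(1 - u^{a}\right)}{\log{\left(u \right)}} \, du$.

Since $\dfrac{\partial}{\partial a}\,u^{a} = u^{a} \ln u$, the $\ln u$ in the denominator cancels and
$$\frac{dI}{da} = \int_{0}^{1} -7 u^{a} \, du = -7 \left[\frac{u^{a+1}}{a+1}\right]_0^1 = - \frac{7}{a + 1}.$$

Integrating with respect to $a$ gives $I(a) = - 7 \log{\left(a + 1 \right)} + C$.

At $a = 0$ the integrand is identically $0$, so $I(0) = 0$. The closed form gives $0$, hence $C = 0$.

Setting $a = 5$:
$$I = - \log{\left(279936 \right)}.$$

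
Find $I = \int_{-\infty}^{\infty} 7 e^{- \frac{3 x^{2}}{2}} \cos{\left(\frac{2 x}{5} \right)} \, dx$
$\frac{7 \sqrt{6} \sqrt{\pi}}{3 e^{\frac{2}{75}}}$

Define $I(b) = \int_{-\infty}^{\infty} 7 e^{- \frac{3 x^{2}}{2}} \cos{\left(b x \right)} \, dx$.

Differentiating under the integral sign,
$$I'(b) = \int_{-\infty}^{\infty} - 7 x e^{- \frac{3 x^{2}}{2}} \sin{\left(b x \right)} \, dx.$$

Integrate $\int_{-\infty}^{\infty} x \sin(b x)\, e^{- \frac{3 x^{2}}{2}}\, dx$ by parts with $u = \sin(b x)$ and $dv = x\, e^{- \frac{3 x^{2}}{2}}\, dx$, giving $v = - \frac{e^{- \frac{3 x^{2}}{2}}}{3}$. The boundary term vanishes and
$$\int_{-\infty}^{\infty} x \sin(b x)\, e^{- \frac{3 x^{2}}{2}}\, dx = \frac{b}{3} \int_{-\infty}^{\infty} \cos(b x)\, e^{- \frac{3 x^{2}}{2}}\, dx,$$
so $I'(b) = - \frac{b}{3}\, I(b)$.

This is a separable first-order ODE; solving with the initial condition $I(0) = \int_{-\infty}^{\infty} 7 e^{- \frac{3 x^{2}}{2}}\,dx = \frac{7 \sqrt{6} \sqrt{\pi}}{3}$ gives
$$I(b) = \frac{7 \sqrt{6} \sqrt{\pi} e^{- \frac{b^{2}}{6}}}{3}.$$

Setting $b = \frac{2}{5}$:
$$I = \frac{7 \sqrt{6} \sqrt{\pi}}{3 e^{\frac{2}{75}}}.$$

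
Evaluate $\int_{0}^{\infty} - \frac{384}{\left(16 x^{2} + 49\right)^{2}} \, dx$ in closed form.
$- \frac{24 \pi}{343}$

Begin with the known result
$$J(a) = \int_{0}^{\infty} - \frac{3}{2 \left(a^{2} + x^{2}\right)} \, dx = - \frac{3 \pi}{4 a}.$$

Differentiating under the integral sign with respect to $a$,
$$\frac{dJ}{da} = \int_{0}^{\infty} \frac{3 a}{\left(a^{2} + x^{2}\right)^{2}} \, dx = \frac{3 \pi}{4 a^{2}},$$
so $\int_{0}^{\infty} - \frac{3}{2 \left(a^{2} + x^{2}\right)^{2}} \, dx = - \frac{3 \pi}{8 a^{3}}$.

Setting $a = \frac{7}{4}$:
$$I = - \frac{24 \pi}{343}.$$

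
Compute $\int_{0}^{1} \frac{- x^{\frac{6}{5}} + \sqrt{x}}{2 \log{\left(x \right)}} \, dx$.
$- \log{\left(22 \right)} + \frac{\log{\left(330 \right)}}{2}$

Introduce a parameter $a$ in the exponent: let $I(a) = \int_{0}^{1} \frac{- x^{\frac{6}{5}} + x^{a}}{2 \log{\left(x \right)}} \, dx$.

Since $\dfrac{\partial}{\partial a}\,x^{a} = x^{a} \ln x$, the $\ln x$ in the denominator cancels and
$$\frac{dI}{da} = \int_{0}^{1} \frac{1}{2} x^{a} \, dx = \frac{1}{2} \left[\frac{x^{a+1}}{a+1}\right]_0^1 = \frac{1}{2 \left(a + 1\right)}.$$

Integrating with respect to $a$ gives $I(a) = \log{\left(\frac{\sqrt{55} \sqrt{a + 1}}{11} \right)} + C$.

At $a = \frac{6}{5}$ the integrand is identically $0$, so $I(\frac{6}{5}) = 0$. The closed form gives $0$, hence $C = 0$.

Setting $a = \frac{1}{2}$:
$$I = - \log{\left(22 \right)} + \frac{\log{\left(330 \right)}}{2}.$$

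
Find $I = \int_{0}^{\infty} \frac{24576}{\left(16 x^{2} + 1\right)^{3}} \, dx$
$1152 \pi$

Start from the standard arctangent integral
$$J(a) = \int_{0}^{\infty} \frac{6}{a^{2} + x^{2}} \, dx = \frac{3 \pi}{a}.$$

Differentiating under the integral sign with respect to $a$,
$$\frac{dJ}{da} = \int_{0}^{\infty} - \frac{12 a}{\left(a^{2} + x^{2}\right)^{2}} \, dx = - \frac{3 \pi}{a^{2}},$$
so $\int_{0}^{\infty} \frac{6}{\left(a^{2} + x^{2}\right)^{2}} \, dx = \frac{3 \pi}{2 a^{3}}$.

Repeating — each differentiation of $1/(x^2+a^2)^j$ produces $-2ja/(x^2+a^2)^{j+1}$ — and dividing through by $-2ja$ at each step yields, after $2$ differentiations in total,
$$\int_{0}^{\infty} \frac{6}{\left(a^{2} + x^{2}\right)^{3}} \, dx = \frac{9 \pi}{8 a^{5}}.$$

Setting $a = \frac{1}{4}$:
$$I = 1152 \pi.$$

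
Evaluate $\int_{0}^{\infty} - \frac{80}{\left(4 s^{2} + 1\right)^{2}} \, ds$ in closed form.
$- 10 \pi$

Begin with the known result
$$J(a) = \int_{0}^{\infty} - \frac{5}{a^{2} + s^{2}} \, ds = - \frac{5 \pi}{2 a}.$$

Differentiating under the integral sign with respect to $a$,
$$\frac{dJ}{da} = \int_{0}^{\infty} \frac{10 a}{\left(a^{2} + s^{2}\right)^{2}} \, ds = \frac{5 \pi}{2 a^{2}},$$
so $\int_{0}^{\infty} - \frac{5}{\left(a^{2} + s^{2}\right)^{2}} \, ds = - \frac{5 \pi}{4 a^{3}}$.

Setting $a = \frac{1}{2}$:
$$I = - 10 \pi.$$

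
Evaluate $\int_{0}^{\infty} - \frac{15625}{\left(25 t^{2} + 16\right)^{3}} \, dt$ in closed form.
$- \frac{9375 \pi}{16384}$

Start from the standard arctangent integral
$$J(a) = \int_{0}^{\infty} - \frac{1}{a^{2} + t^{2}} \, dt = - \frac{\pi}{2 a}.$$

Differentiating under the integral sign with respect to $a$,
$$\frac{dJ}{da} = \int_{0}^{\infty} \frac{2 a}{\left(a^{2} + t^{2}\right)^{2}} \, dt = \frac{\pi}{2 a^{2}},$$
so $\int_{0}^{\infty} - \frac{1}{\left(a^{2} + t^{2}\right)^{2}} \, dt = - \frac{\pi}{4 a^{3}}$.

Repeating — each differentiation of $1/(t^2+a^2)^j$ produces $-2ja/(t^2+a^2)^{j+1}$ — and dividing through by $-2ja$ at each step yields, after $2$ differentiations in total,
$$\int_{0}^{\infty} - \frac{1}{\left(a^{2} + t^{2}\right)^{3}} \, dt = - \frac{3 \pi}{16 a^{5}}.$$

Setting $a = \frac{4}{5}$:
$$I = - \frac{9375 \pi}{16384}.$$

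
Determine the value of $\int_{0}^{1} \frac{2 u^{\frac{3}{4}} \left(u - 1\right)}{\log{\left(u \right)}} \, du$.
$- \log{\left(\frac{49}{121} \right)}$

Replace the exponent $\frac{3}{4}$ by a parameter $a$: let $I(a) = \int_{0}^{1} \frac{2 \left(u^{\frac{7}{4}} - u^{a}\right)}{\log{\left(u \right)}} \, du$.

Since $\dfrac{\partial}{\partial a}\,u^{a} = u^{a} \ln u$, the $\ln u$ in the denominator cancels and
$$\frac{dI}{da} = \int_{0}^{1} -2 u^{a} \, du = -2 \left[\frac{u^{a+1}}{a+1}\right]_0^1 = - \frac{2}{a + 1}.$$

Integrating with respect to $a$ gives $I(a) = - \log{\left(\frac{16 \left(a + 1\right)^{2}}{121} \right)} + C$.

At $a = \frac{7}{4}$ the integrand is identically $0$, so $I(\frac{7}{4}) = 0$. The closed form gives $0$, hence $C = 0$.

Setting $a = \frac{3}{4}$:
$$I = - \log{\left(\frac{49}{121} \right)}.$$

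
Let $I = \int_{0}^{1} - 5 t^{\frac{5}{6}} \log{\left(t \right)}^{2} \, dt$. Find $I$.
$- \frac{2160}{1331}$

Begin with the known integral
$$J(a) = \int_{0}^{1} - 5 t^{a} \, dt = - \frac{5}{a + 1}.$$

Differentiating under the integral sign brings down a factor of $\ln t$:
$$\frac{dJ}{da} = \int_{0}^{1} - 5 t^{a} \log{\left(t \right)} \, dt = \frac{5}{\left(a + 1\right)^{2}}.$$

Repeating twice in total — each differentiation brings down another $\ln t$ — gives
$$\frac{d^{2}J}{da^{2}} = \int_{0}^{1} - 5 t^{a} \log{\left(t \right)}^{2} \, dt = - \frac{10}{\left(a + 1\right)^{3}},$$
and the integrand here is exactly the target integrand, so $I = - \frac{10}{\left(a + 1\right)^{3}}$.

Setting $a = \frac{5}{6}$:
$$I = - \frac{2160}{1331}.$$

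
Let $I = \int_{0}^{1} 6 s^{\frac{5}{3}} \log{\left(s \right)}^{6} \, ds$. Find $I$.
$\frac{295245}{65536}$

Start from the elementary integral
$$J(a) = \int_{0}^{1} 6 s^{a} \, ds = \frac{6}{a + 1}.$$

Differentiating under the integral sign brings down a factor of $\ln s$:
$$\frac{dJ}{da} = \int_{0}^{1} 6 s^{a} \log{\left(s \right)} \, ds = - \frac{6}{\left(a + 1\right)^{2}}.$$

Repeating $6$ times in total — each differentiation brings down another $\ln s$ — gives
$$\frac{d^{6}J}{da^{6}} = \int_{0}^{1} 6 s^{a} \log{\left(s \right)}^{6} \, ds = \frac{4320}{\left(a + 1\right)^{7}},$$
and the integrand here is exactly the target integrand, so $I = \frac{4320}{\left(a + 1\right)^{7}}$.

Setting $a = \frac{5}{3}$:
$$I = \frac{295245}{65536}.$$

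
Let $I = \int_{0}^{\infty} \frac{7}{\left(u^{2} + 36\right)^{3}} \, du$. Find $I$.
$\frac{7 \pi}{41472}$

Begin with the known result
$$J(a) = \int_{0}^{\infty} \frac{7}{a^{2} + u^{2}} \, du = \frac{7 \pi}{2 a}.$$

Differentiating under the integral sign with respect to $a$,
$$\frac{dJ}{da} = \int_{0}^{\infty} - \frac{14 a}{\left(a^{2} + u^{2}\right)^{2}} \, du = - \frac{7 \pi}{2 a^{2}},$$
so $\int_{0}^{\infty} \frac{7}{\left(a^{2} + u^{2}\right)^{2}} \, du = \frac{7 \pi}{4 a^{3}}$.

Repeating — each differentiation of $1/(u^2+a^2)^j$ produces $-2ja/(u^2+a^2)^{j+1}$ — and dividing through by $-2ja$ at each step yields, after $2$ differentiations in total,
$$\int_{0}^{\infty} \frac{7}{\left(a^{2} + u^{2}\right)^{3}} \, du = \frac{21 \pi}{16 a^{5}}.$$

Setting $a = 6$:
$$I = \frac{7 \pi}{41472}.$$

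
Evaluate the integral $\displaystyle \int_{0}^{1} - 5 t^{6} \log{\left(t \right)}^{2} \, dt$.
$- \frac{10}{343}$

Consider the simpler parametrised integral
$$J(a) = \int_{0}^{1} - 5 t^{a} \, dt = - \frac{5}{a + 1}.$$

Differentiating under the integral sign brings down a factor of $\ln t$:
$$\frac{dJ}{da} = \int_{0}^{1} - 5 t^{a} \log{\left(t \right)} \, dt = \frac{5}{\left(a + 1\right)^{2}}.$$

Repeating twice in total — each differentiation brings down another $\ln t$ — gives
$$\frac{d^{2}J}{da^{2}} = \int_{0}^{1} - 5 t^{a} \log{\left(t \right)}^{2} \, dt = - \frac{10}{\left(a + 1\right)^{3}},$$
and the integrand here is exactly the target integrand, so $I = - \frac{10}{\left(a + 1\right)^{3}}$.

Setting $a = 6$:
$$I = - \frac{10}{343}.$$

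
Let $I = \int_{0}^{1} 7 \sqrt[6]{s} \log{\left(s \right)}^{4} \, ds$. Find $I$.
$\frac{186624}{2401}$

Begin with the known integral
$$J(a) = \int_{0}^{1} 7 s^{a} \, ds = \frac{7}{a + 1}.$$

Differentiating under the integral sign brings down a factor of $\ln s$:
$$\frac{dJ}{da} = \int_{0}^{1} 7 s^{a} \log{\left(s \right)} \, ds = - \frac{7}{\left(a + 1\right)^{2}}.$$

Repeating $4$ times in total — each differentiation brings down another $\ln s$ — gives
$$\frac{d^{4}J}{da^{4}} = \int_{0}^{1} 7 s^{a} \log{\left(s \right)}^{4} \, ds = \frac{168}{\left(a + 1\right)^{5}},$$
and the integrand here is exactly the target integrand, so $I = \frac{168}{\left(a + 1\right)^{5}}$.

Setting $a = \frac{1}{6}$:
$$I = \frac{186624}{2401}.$$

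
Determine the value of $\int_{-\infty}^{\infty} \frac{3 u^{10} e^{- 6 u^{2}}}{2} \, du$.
$\frac{35 \sqrt{6} \sqrt{\pi}}{36864}$

Start from the elementary integral
$$J(a) = \int_{-\infty}^{\infty} \frac{3 e^{- a u^{2}}}{2} \, du = \frac{3 \sqrt{\pi}}{2 \sqrt{a}}.$$

Differentiating under the integral sign brings down a factor of $(-u^2)$:
$$\frac{dJ}{da} = \int_{-\infty}^{\infty} - \frac{3 u^{2} e^{- a u^{2}}}{2} \, du = - \frac{3 \sqrt{\pi}}{4 a^{\frac{3}{2}}}.$$

Repeating $5$ times in total — each differentiation brings down another $(-u^2)$ — gives
$$\frac{d^{5}J}{da^{5}} = \int_{-\infty}^{\infty} - \frac{3 u^{10} e^{- a u^{2}}}{2} \, du = - \frac{2835 \sqrt{\pi}}{64 a^{\frac{11}{2}}},$$
and the integrand here is $(-1)^{5}$ times the target integrand, so $I = (-1)^{5}\,\frac{d^{5}J}{da^{5}} = \frac{2835 \sqrt{\pi}}{64 a^{\frac{11}{2}}}$.

Setting $a = 6$:
$$I = \frac{35 \sqrt{6} \sqrt{\pi}}{36864}.$$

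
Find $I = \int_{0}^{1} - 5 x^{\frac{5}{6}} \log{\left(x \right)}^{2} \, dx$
$- \frac{2160}{1331}$

Begin with the known integral
$$J(a) = \int_{0}^{1} - 5 x^{a} \, dx = - \frac{5}{a + 1}.$$

Differentiating under the integral sign brings down a factor of $\ln x$:
$$\frac{dJ}{da} = \int_{0}^{1} - 5 x^{a} \log{\left(x \right)} \, dx = \frac{5}{\left(a + 1\right)^{2}}.$$

Repeating twice in total — each differentiation brings down another $\ln x$ — gives
$$\frac{d^{2}J}{da^{2}} = \int_{0}^{1} - 5 x^{a} \log{\left(x \right)}^{2} \, dx = - \frac{10}{\left(a + 1\right)^{3}},$$
and the integrand here is exactly the target integrand, so $I = - \frac{10}{\left(a + 1\right)^{3}}$.

Setting $a = \frac{5}{6}$:
$$I = - \frac{2160}{1331}.$$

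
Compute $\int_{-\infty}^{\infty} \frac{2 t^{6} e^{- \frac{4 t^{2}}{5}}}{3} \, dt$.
$\frac{625 \sqrt{5} \sqrt{\pi}}{512}$

Consider the simpler parametrised integral
$$J(a) = \int_{-\infty}^{\infty} \frac{2 e^{- a t^{2}}}{3} \, dt = \frac{2 \sqrt{\pi}}{3 \sqrt{a}}.$$

Differentiating under the integral sign brings down a factor of $(-t^2)$:
$$\frac{dJ}{da} = \int_{-\infty}^{\infty} - \frac{2 t^{2} e^{- a t^{2}}}{3} \, dt = - \frac{\sqrt{\pi}}{3 a^{\frac{3}{2}}}.$$

Repeating $3$ times in total — each differentiation brings down another $(-t^2)$ — gives
$$\frac{d^{3}J}{da^{3}} = \int_{-\infty}^{\infty} - \frac{2 t^{6} e^{- a t^{2}}}{3} \, dt = - \frac{5 \sqrt{\pi}}{4 a^{\frac{7}{2}}},$$
and the integrand here is $(-1)^{3}$ times the target integrand, so $I = (-1)^{3}\,\frac{d^{3}J}{da^{3}} = \frac{5 \sqrt{\pi}}{4 a^{\frac{7}{2}}}$.

Setting $a = \frac{4}{5}$:
$$I = \frac{625 \sqrt{5} \sqrt{\pi}}{512}.$$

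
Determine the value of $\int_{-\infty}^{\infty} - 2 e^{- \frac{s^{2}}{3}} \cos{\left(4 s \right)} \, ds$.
$- \frac{2 \sqrt{3} \sqrt{\pi}}{e^{12}}$

Treat the cosine frequency as a parameter and define $I(b) = \int_{-\infty}^{\infty} - 2 e^{- \frac{s^{2}}{3}} \cos{\left(b s \right)} \, ds$.

Differentiating under the integral sign,
$$I'(b) = \int_{-\infty}^{\infty} 2 s e^{- \frac{s^{2}}{3}} \sin{\left(b s \right)} \, ds.$$

Integrate $\int_{-\infty}^{\infty} s \sin(b s)\, e^{- \frac{s^{2}}{3}}\, ds$ by parts with $u = \sin(b s)$ and $dv = s\, e^{- \frac{s^{2}}{3}}\, ds$, giving $v = - \frac{3 e^{- \frac{s^{2}}{3}}}{2}$. The boundary term vanishes and
$$\int_{-\infty}^{\infty} s \sin(b s)\, e^{- \frac{s^{2}}{3}}\, ds = \frac{3 b}{2} \int_{-\infty}^{\infty} \cos(b s)\, e^{- \frac{s^{2}}{3}}\, ds,$$
so $I'(b) = - \frac{3 b}{2}\, I(b)$.

This is a separable first-order ODE; solving with the initial condition $I(0) = \int_{-\infty}^{\infty} - 2 e^{- \frac{s^{2}}{3}}\,ds = - 2 \sqrt{3} \sqrt{\pi}$ gives
$$I(b) = - 2 \sqrt{3} \sqrt{\pi} e^{- \frac{3 b^{2}}{4}}.$$

Setting $b = 4$:
$$I = - \frac{2 \sqrt{3} \sqrt{\pi}}{e^{12}}.$$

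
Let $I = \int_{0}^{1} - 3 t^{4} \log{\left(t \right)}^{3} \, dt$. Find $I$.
$\frac{18}{625}$

Start from the elementary integral
$$J(a) = \int_{0}^{1} - 3 t^{a} \, dt = - \frac{3}{a + 1}.$$

Differentiating under the integral sign brings down a factor of $\ln t$:
$$\frac{dJ}{da} = \int_{0}^{1} - 3 t^{a} \log{\left(t \right)} \, dt = \frac{3}{\left(a + 1\right)^{2}}.$$

Repeating $3$ times in total — each differentiation brings down another $\ln t$ — gives
$$\frac{d^{3}J}{da^{3}} = \int_{0}^{1} - 3 t^{a} \log{\left(t \right)}^{3} \, dt = \frac{18}{\left(a + 1\right)^{4}},$$
and the integrand here is exactly the target integrand, so $I = \frac{18}{\left(a + 1\right)^{4}}$.

Setting $a = 4$:
$$I = \frac{18}{625}.$$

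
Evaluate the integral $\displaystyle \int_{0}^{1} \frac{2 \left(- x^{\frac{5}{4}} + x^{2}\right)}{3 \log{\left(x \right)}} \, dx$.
$\log{\left(\frac{2 \sqrt[3]{6}}{3} \right)}$

Replace the exponent $2$ by a parameter $a$: let $I(a) = \int_{0}^{1} \frac{2 \left(- x^{\frac{5}{4}} + x^{a}\right)}{3 \log{\left(x \right)}} \, dx$.

Since $\dfrac{\partial}{\partial a}\,x^{a} = x^{a} \ln x$, the $\ln x$ in the denominator cancels and
$$\frac{dI}{da} = \int_{0}^{1} \frac{2}{3} x^{a} \, dx = \frac{2}{3} \left[\frac{x^{a+1}}{a+1}\right]_0^1 = \frac{2}{3 \left(a + 1\right)}.$$

Integrating with respect to $a$ gives $I(a) = \frac{2 \log{\left(\frac{4 a}{9} + \frac{4}{9} \right)}}{3} + C$.

At $a = \frac{5}{4}$ the integrand is identically $0$, so $I(\frac{5}{4}) = 0$. The closed form gives $0$, hence $C = 0$.

Setting $a = 2$:
$$I = \log{\left(\frac{2 \sqrt[3]{6}}{3} \right)}.$$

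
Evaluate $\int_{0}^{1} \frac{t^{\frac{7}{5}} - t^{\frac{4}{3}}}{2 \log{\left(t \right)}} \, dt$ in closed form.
$- \frac{\log{\left(35 \right)}}{2} + \log{\left(6 \right)}$

Replace the exponent $\frac{4}{3}$ by a parameter $a$: let $I(a) = \int_{0}^{1} \frac{t^{\frac{7}{5}} - t^{a}}{2 \log{\left(t \right)}} \, dt$.

Since $\dfrac{\partial}{\partial a}\,t^{a} = t^{a} \ln t$, the $\ln t$ in the denominator cancels and
$$\frac{dI}{da} = \int_{0}^{1} - \frac{1}{2} t^{a} \, dt = - \frac{1}{2} \left[\frac{t^{a+1}}{a+1}\right]_0^1 = - \frac{1}{2 a + 2}.$$

Integrating with respect to $a$ gives $I(a) = - \frac{\log{\left(a + 1 \right)}}{2} - \frac{\log{\left(5 \right)}}{2} + \frac{\log{\left(12 \right)}}{2} + C$.

At $a = \frac{7}{5}$ the integrand is identically $0$, so $I(\frac{7}{5}) = 0$. The closed form gives $0$, hence $C = 0$.

Setting $a = \frac{4}{3}$:
$$I = - \frac{\log{\left(35 \right)}}{2} + \log{\left(6 \right)}.$$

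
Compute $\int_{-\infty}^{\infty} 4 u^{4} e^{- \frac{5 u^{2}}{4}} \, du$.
$\frac{96 \sqrt{5} \sqrt{\pi}}{125}$

Start from the elementary integral
$$J(a) = \int_{-\infty}^{\infty} 4 e^{- a u^{2}} \, du = \frac{4 \sqrt{\pi}}{\sqrt{a}}.$$

Differentiating under the integral sign brings down a factor of $(-u^2)$:
$$\frac{dJ}{da} = \int_{-\infty}^{\infty} - 4 u^{2} e^{- a u^{2}} \, du = - \frac{2 \sqrt{\pi}}{a^{\frac{3}{2}}}.$$

Repeating twice in total — each differentiation brings down another $(-u^2)$ — gives
$$\frac{d^{2}J}{da^{2}} = \int_{-\infty}^{\infty} 4 u^{4} e^{- a u^{2}} \, du = \frac{3 \sqrt{\pi}}{a^{\frac{5}{2}}},$$
and the integrand here is exactly the target integrand, so $I = \frac{3 \sqrt{\pi}}{a^{\frac{5}{2}}}$.

Setting $a = \frac{5}{4}$:
$$I = \frac{96 \sqrt{5} \sqrt{\pi}}{125}.$$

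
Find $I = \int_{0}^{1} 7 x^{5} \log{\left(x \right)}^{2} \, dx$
$\frac{7}{108}$

Start from the elementary integral
$$J(a) = \int_{0}^{1} 7 x^{a} \, dx = \frac{7}{a + 1}.$$

Differentiating under the integral sign brings down a factor of $\ln x$:
$$\frac{dJ}{da} = \int_{0}^{1} 7 x^{a} \log{\left(x \right)} \, dx = - \frac{7}{\left(a + 1\right)^{2}}.$$

Repeating twice in total — each differentiation brings down another $\ln x$ — gives
$$\frac{d^{2}J}{da^{2}} = \int_{0}^{1} 7 x^{a} \log{\left(x \right)}^{2} \, dx = \frac{14}{\left(a + 1\right)^{3}},$$
and the integrand here is exactly the target integrand, so $I = \frac{14}{\left(a + 1\right)^{3}}$.

Setting $a = 5$:
$$I = \frac{7}{108}.$$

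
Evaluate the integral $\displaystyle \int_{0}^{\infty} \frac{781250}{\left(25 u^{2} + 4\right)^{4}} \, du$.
$\frac{390625 \pi}{2048}$

Start from the standard arctangent integral
$$J(a) = \int_{0}^{\infty} \frac{2}{a^{2} + u^{2}} \, du = \frac{\pi}{a}.$$

Differentiating under the integral sign with respect to $a$,
$$\frac{dJ}{da} = \int_{0}^{\infty} - \frac{4 a}{\left(a^{2} + u^{2}\right)^{2}} \, du = - \frac{\pi}{a^{2}},$$
so $\int_{0}^{\infty} \frac{2}{\left(a^{2} + u^{2}\right)^{2}} \, du = \frac{\pi}{2 a^{3}}$.

Repeating — each differentiation of $1/(u^2+a^2)^j$ produces $-2ja/(u^2+a^2)^{j+1}$ — and dividing through by $-2ja$ at each step yields, after $3$ differentiations in total,
$$\int_{0}^{\infty} \frac{2}{\left(a^{2} + u^{2}\right)^{4}} \, du = \frac{5 \pi}{16 a^{7}}.$$

Setting $a = \frac{2}{5}$:
$$I = \frac{390625 \pi}{2048}.$$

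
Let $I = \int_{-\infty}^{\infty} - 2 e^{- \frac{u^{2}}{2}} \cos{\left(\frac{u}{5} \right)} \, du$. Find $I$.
$- \frac{2 \sqrt{2} \sqrt{\pi}}{e^{\frac{1}{50}}}$

Define $I(b) = \int_{-\infty}^{\infty} - 2 e^{- \frac{u^{2}}{2}} \cos{\left(b u \right)} \, du$.

Differentiating under the integral sign,
$$I'(b) = \int_{-\infty}^{\infty} 2 u e^{- \frac{u^{2}}{2}} \sin{\left(b u \right)} \, du.$$

Integrate $\int_{-\infty}^{\infty} u \sin(b u)\, e^{- \frac{u^{2}}{2}}\, du$ by parts with $w = \sin(b u)$ and $dv = u\, e^{- \frac{u^{2}}{2}}\, du$, giving $v = - e^{- \frac{u^{2}}{2}}$. The boundary term vanishes and
$$\int_{-\infty}^{\infty} u \sin(b u)\, e^{- \frac{u^{2}}{2}}\, du = b \int_{-\infty}^{\infty} \cos(b u)\, e^{- \frac{u^{2}}{2}}\, du,$$
so $I'(b) = - b\, I(b)$.

This is a separable first-order ODE; solving with the initial condition $I(0) = \int_{-\infty}^{\infty} - 2 e^{- \frac{u^{2}}{2}}\,du = - 2 \sqrt{2} \sqrt{\pi}$ gives
$$I(b) = - 2 \sqrt{2} \sqrt{\pi} e^{- \frac{b^{2}}{2}}.$$

Setting $b = \frac{1}{5}$:
$$I = - \frac{2 \sqrt{2} \sqrt{\pi}}{e^{\frac{1}{50}}}.$$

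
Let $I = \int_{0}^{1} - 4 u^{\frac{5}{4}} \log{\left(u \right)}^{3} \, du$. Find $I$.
$\frac{2048}{2187}$

Consider the simpler parametrised integral
$$J(a) = \int_{0}^{1} - 4 u^{a} \, du = - \frac{4}{a + 1}.$$

Differentiating under the integral sign brings down a factor of $\ln u$:
$$\frac{dJ}{da} = \int_{0}^{1} - 4 u^{a} \log{\left(u \right)} \, du = \frac{4}{\left(a + 1\right)^{2}}.$$

Repeating $3$ times in total — each differentiation brings down another $\ln u$ — gives
$$\frac{d^{3}J}{da^{3}} = \int_{0}^{1} - 4 u^{a} \log{\left(u \right)}^{3} \, du = \frac{24}{\left(a + 1\right)^{4}},$$
and the integrand here is exactly the target integrand, so $I = \frac{24}{\left(a + 1\right)^{4}}$.

Setting $a = \frac{5}{4}$:
$$I = \frac{2048}{2187}.$$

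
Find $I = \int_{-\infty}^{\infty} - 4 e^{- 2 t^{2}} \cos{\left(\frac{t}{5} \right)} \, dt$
$- \frac{2 \sqrt{2} \sqrt{\pi}}{e^{\frac{1}{200}}}$

Let $b$ denote the cosine frequency and define $I(b) = \int_{-\infty}^{\infty} - 4 e^{- 2 t^{2}} \cos{\left(b t \right)} \, dt$.

Differentiating under the integral sign,
$$I'(b) = \int_{-\infty}^{\infty} 4 t e^{- 2 t^{2}} \sin{\left(b t \right)} \, dt.$$

Integrate $\int_{-\infty}^{\infty} t \sin(b t)\, e^{- 2 t^{2}}\, dt$ by parts with $u = \sin(b t)$ and $dv = t\, e^{- 2 t^{2}}\, dt$, giving $v = - \frac{e^{- 2 t^{2}}}{4}$. The boundary term vanishes and
$$\int_{-\infty}^{\infty} t \sin(b t)\, e^{- 2 t^{2}}\, dt = \frac{b}{4} \int_{-\infty}^{\infty} \cos(b t)\, e^{- 2 t^{2}}\, dt,$$
so $I'(b) = - \frac{b}{4}\, I(b)$.

This is a separable first-order ODE; solving with the initial condition $I(0) = \int_{-\infty}^{\infty} - 4 e^{- 2 t^{2}}\,dt = - 2 \sqrt{2} \sqrt{\pi}$ gives
$$I(b) = - 2 \sqrt{2} \sqrt{\pi} e^{- \frac{b^{2}}{8}}.$$

Setting $b = \frac{1}{5}$:
$$I = - \frac{2 \sqrt{2} \sqrt{\pi}}{e^{\frac{1}{200}}}.$$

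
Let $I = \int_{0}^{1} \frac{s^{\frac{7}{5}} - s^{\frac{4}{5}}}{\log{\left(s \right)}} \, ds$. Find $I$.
$- \log{\left(\frac{3}{4} \right)}$

Consider the one-parameter family: let $I(a) = \int_{0}^{1} \frac{s^{\frac{7}{5}} - s^{a}}{\log{\left(s \right)}} \, ds$.

Since $\dfrac{\partial}{\partial a}\,s^{a} = s^{a} \ln s$, the $\ln s$ in the denominator cancels and
$$\frac{dI}{da} = \int_{0}^{1} -1 s^{a} \, ds = -1 \left[\frac{s^{a+1}}{a+1}\right]_0^1 = - \frac{1}{a + 1}.$$

Integrating with respect to $a$ gives $I(a) = - \log{\left(\frac{5 a}{12} + \frac{5}{12} \right)} + C$.

At $a = \frac{7}{5}$ the integrand is identically $0$, so $I(\frac{7}{5}) = 0$. The closed form gives $0$, hence $C = 0$.

Setting $a = \frac{4}{5}$:
$$I = - \log{\left(\frac{3}{4} \right)}.$$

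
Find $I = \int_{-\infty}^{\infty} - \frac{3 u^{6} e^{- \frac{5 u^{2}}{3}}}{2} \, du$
$- \frac{243 \sqrt{15} \sqrt{\pi}}{2000}$

Consider the simpler parametrised integral
$$J(a) = \int_{-\infty}^{\infty} - \frac{3 e^{- a u^{2}}}{2} \, du = - \frac{3 \sqrt{\pi}}{2 \sqrt{a}}.$$

Differentiating under the integral sign brings down a factor of $(-u^2)$:
$$\frac{dJ}{da} = \int_{-\infty}^{\infty} \frac{3 u^{2} e^{- a u^{2}}}{2} \, du = \frac{3 \sqrt{\pi}}{4 a^{\frac{3}{2}}}.$$

Repeating $3$ times in total — each differentiation brings down another $(-u^2)$ — gives
$$\frac{d^{3}J}{da^{3}} = \int_{-\infty}^{\infty} \frac{3 u^{6} e^{- a u^{2}}}{2} \, du = \frac{45 \sqrt{\pi}}{16 a^{\frac{7}{2}}},$$
and the integrand here is $(-1)^{3}$ times the target integrand, so $I = (-1)^{3}\,\frac{d^{3}J}{da^{3}} = - \frac{45 \sqrt{\pi}}{16 a^{\frac{7}{2}}}$.

Setting $a = \frac{5}{3}$:
$$I = - \frac{243 \sqrt{15} \sqrt{\pi}}{2000}.$$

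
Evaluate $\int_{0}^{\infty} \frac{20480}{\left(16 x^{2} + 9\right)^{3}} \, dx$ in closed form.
$\frac{320 \pi}{81}$

Start from the standard arctangent integral
$$J(a) = \int_{0}^{\infty} \frac{5}{a^{2} + x^{2}} \, dx = \frac{5 \pi}{2 a}.$$

Differentiating under the integral sign with respect to $a$,
$$\frac{dJ}{da} = \int_{0}^{\infty} - \frac{10 a}{\left(a^{2} + x^{2}\right)^{2}} \, dx = - \frac{5 \pi}{2 a^{2}},$$
so $\int_{0}^{\infty} \frac{5}{\left(a^{2} + x^{2}\right)^{2}} \, dx = \frac{5 \pi}{4 a^{3}}$.

Repeating — each differentiation of $1/(x^2+a^2)^j$ produces $-2ja/(x^2+a^2)^{j+1}$ — and dividing through by $-2ja$ at each step yields, after $2$ differentiations in total,
$$\int_{0}^{\infty} \frac{5}{\left(a^{2} + x^{2}\right)^{3}} \, dx = \frac{15 \pi}{16 a^{5}}.$$

Setting $a = \frac{3}{4}$:
$$I = \frac{320 \pi}{81}.$$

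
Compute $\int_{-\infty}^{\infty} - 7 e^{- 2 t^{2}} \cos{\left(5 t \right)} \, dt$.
$- \frac{7 \sqrt{2} \sqrt{\pi}}{2 e^{\frac{25}{8}}}$

Let $b$ denote the cosine frequency and define $I(b) = \int_{-\infty}^{\infty} - 7 e^{- 2 t^{2}} \cos{\left(b t \right)} \, dt$.

Differentiating under the integral sign,
$$I'(b) = \int_{-\infty}^{\infty} 7 t e^{- 2 t^{2}} \sin{\left(b t \right)} \, dt.$$

Integrate $\int_{-\infty}^{\infty} t \sin(b t)\, e^{- 2 t^{2}}\, dt$ by parts with $u = \sin(b t)$ and $dv = t\, e^{- 2 t^{2}}\, dt$, giving $v = - \frac{e^{- 2 t^{2}}}{4}$. The boundary term vanishes and
$$\int_{-\infty}^{\infty} t \sin(b t)\, e^{- 2 t^{2}}\, dt = \frac{b}{4} \int_{-\infty}^{\infty} \cos(b t)\, e^{- 2 t^{2}}\, dt,$$
so $I'(b) = - \frac{b}{4}\, I(b)$.

This is a separable first-order ODE; solving with the initial condition $I(0) = \int_{-\infty}^{\infty} - 7 e^{- 2 t^{2}}\,dt = - \frac{7 \sqrt{2} \sqrt{\pi}}{2}$ gives
$$I(b) = - \frac{7 \sqrt{2} \sqrt{\pi} e^{- \frac{b^{2}}{8}}}{2}.$$

Setting $b = 5$:
$$I = - \frac{7 \sqrt{2} \sqrt{\pi}}{2 e^{\frac{25}{8}}}.$$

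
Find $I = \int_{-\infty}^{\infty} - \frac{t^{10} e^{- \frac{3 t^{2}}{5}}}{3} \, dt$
$- \frac{109375 \sqrt{15} \sqrt{\pi}}{2592}$

Begin with the known integral
$$J(a) = \int_{-\infty}^{\infty} - \frac{e^{- a t^{2}}}{3} \, dt = - \frac{\sqrt{\pi}}{3 \sqrt{a}}.$$

Differentiating under the integral sign brings down a factor of $(-t^2)$:
$$\frac{dJ}{da} = \int_{-\infty}^{\infty} \frac{t^{2} e^{- a t^{2}}}{3} \, dt = \frac{\sqrt{\pi}}{6 a^{\frac{3}{2}}}.$$

Repeating $5$ times in total — each differentiation brings down another $(-t^2)$ — gives
$$\frac{d^{5}J}{da^{5}} = \int_{-\infty}^{\infty} \frac{t^{10} e^{- a t^{2}}}{3} \, dt = \frac{315 \sqrt{\pi}}{32 a^{\frac{11}{2}}},$$
and the integrand here is $(-1)^{5}$ times the target integrand, so $I = (-1)^{5}\,\frac{d^{5}J}{da^{5}} = - \frac{315 \sqrt{\pi}}{32 a^{\frac{11}{2}}}$.

Setting $a = \frac{3}{5}$:
$$I = - \frac{109375 \sqrt{15} \sqrt{\pi}}{2592}.$$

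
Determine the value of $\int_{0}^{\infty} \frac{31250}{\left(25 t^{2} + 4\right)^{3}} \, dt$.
$\frac{9375 \pi}{256}$

Recall the elementary integral
$$J(a) = \int_{0}^{\infty} \frac{2}{a^{2} + t^{2}} \, dt = \frac{\pi}{a}.$$

Differentiating under the integral sign with respect to $a$,
$$\frac{dJ}{da} = \int_{0}^{\infty} - \frac{4 a}{\left(a^{2} + t^{2}\right)^{2}} \, dt = - \frac{\pi}{a^{2}},$$
so $\int_{0}^{\infty} \frac{2}{\left(a^{2} + t^{2}\right)^{2}} \, dt = \frac{\pi}{2 a^{3}}$.

Repeating — each differentiation of $1/(t^2+a^2)^j$ produces $-2ja/(t^2+a^2)^{j+1}$ — and dividing through by $-2ja$ at each step yields, after $2$ differentiations in total,
$$\int_{0}^{\infty} \frac{2}{\left(a^{2} + t^{2}\right)^{3}} \, dt = \frac{3 \pi}{8 a^{5}}.$$

Setting $a = \frac{2}{5}$:
$$I = \frac{9375 \pi}{256}.$$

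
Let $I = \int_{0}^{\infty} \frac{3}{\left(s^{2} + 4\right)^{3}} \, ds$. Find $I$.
$\frac{9 \pi}{512}$

Recall the elementary integral
$$J(a) = \int_{0}^{\infty} \frac{3}{a^{2} + s^{2}} \, ds = \frac{3 \pi}{2 a}.$$

Differentiating under the integral sign with respect to $a$,
$$\frac{dJ}{da} = \int_{0}^{\infty} - \frac{6 a}{\left(a^{2} + s^{2}\right)^{2}} \, ds = - \frac{3 \pi}{2 a^{2}},$$
so $\int_{0}^{\infty} \frac{3}{\left(a^{2} + s^{2}\right)^{2}} \, ds = \frac{3 \pi}{4 a^{3}}$.

Repeating — each differentiation of $1/(s^2+a^2)^j$ produces $-2ja/(s^2+a^2)^{j+1}$ — and dividing through by $-2ja$ at each step yields, after $2$ differentiations in total,
$$\int_{0}^{\infty} \frac{3}{\left(a^{2} + s^{2}\right)^{3}} \, ds = \frac{9 \pi}{16 a^{5}}.$$

Setting $a = 2$:
$$I = \frac{9 \pi}{512}.$$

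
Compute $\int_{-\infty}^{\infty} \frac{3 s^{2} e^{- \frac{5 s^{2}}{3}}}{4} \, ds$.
$\frac{9 \sqrt{15} \sqrt{\pi}}{200}$

Start from the elementary integral
$$J(a) = \int_{-\infty}^{\infty} \frac{3 e^{- a s^{2}}}{4} \, ds = \frac{3 \sqrt{\pi}}{4 \sqrt{a}}.$$

Differentiating under the integral sign brings down a factor of $(-s^2)$:
$$\frac{dJ}{da} = \int_{-\infty}^{\infty} - \frac{3 s^{2} e^{- a s^{2}}}{4} \, ds = - \frac{3 \sqrt{\pi}}{8 a^{\frac{3}{2}}}.$$

The integral on the left is $-I$, so $I = \frac{3 \sqrt{\pi}}{8 a^{\frac{3}{2}}}$.

Setting $a = \frac{5}{3}$:
$$I = \frac{9 \sqrt{15} \sqrt{\pi}}{200}.$$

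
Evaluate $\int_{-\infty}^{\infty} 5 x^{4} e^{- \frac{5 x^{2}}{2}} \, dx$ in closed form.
$\frac{3 \sqrt{10} \sqrt{\pi}}{25}$

Start from the elementary integral
$$J(a) = \int_{-\infty}^{\infty} 5 e^{- a x^{2}} \, dx = \frac{5 \sqrt{\pi}}{\sqrt{a}}.$$

Differentiating under the integral sign brings down a factor of $(-x^2)$:
$$\frac{dJ}{da} = \int_{-\infty}^{\infty} - 5 x^{2} e^{- a x^{2}} \, dx = - \frac{5 \sqrt{\pi}}{2 a^{\frac{3}{2}}}.$$

Repeating twice in total — each differentiation brings down another $(-x^2)$ — gives
$$\frac{d^{2}J}{da^{2}} = \int_{-\infty}^{\infty} 5 x^{4} e^{- a x^{2}} \, dx = \frac{15 \sqrt{\pi}}{4 a^{\frac{5}{2}}},$$
and the integrand here is exactly the target integrand, so $I = \frac{15 \sqrt{\pi}}{4 a^{\frac{5}{2}}}$.

Setting $a = \frac{5}{2}$:
$$I = \frac{3 \sqrt{10} \sqrt{\pi}}{25}.$$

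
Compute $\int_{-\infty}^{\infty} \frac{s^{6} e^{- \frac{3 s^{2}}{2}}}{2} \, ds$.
$\frac{5 \sqrt{6} \sqrt{\pi}}{54}$

Begin with the known integral
$$J(a) = \int_{-\infty}^{\infty} \frac{e^{- a s^{2}}}{2} \, ds = \frac{\sqrt{\pi}}{2 \sqrt{a}}.$$

Differentiating under the integral sign brings down a factor of $(-s^2)$:
$$\frac{dJ}{da} = \int_{-\infty}^{\infty} - \frac{s^{2} e^{- a s^{2}}}{2} \, ds = - \frac{\sqrt{\pi}}{4 a^{\frac{3}{2}}}.$$

Repeating $3$ times in total — each differentiation brings down another $(-s^2)$ — gives
$$\frac{d^{3}J}{da^{3}} = \int_{-\infty}^{\infty} - \frac{s^{6} e^{- a s^{2}}}{2} \, ds = - \frac{15 \sqrt{\pi}}{16 a^{\frac{7}{2}}},$$
and the integrand here is $(-1)^{3}$ times the target integrand, so $I = (-1)^{3}\,\frac{d^{3}J}{da^{3}} = \frac{15 \sqrt{\pi}}{16 a^{\frac{7}{2}}}$.

Setting $a = \frac{3}{2}$:
$$I = \frac{5 \sqrt{6} \sqrt{\pi}}{54}.$$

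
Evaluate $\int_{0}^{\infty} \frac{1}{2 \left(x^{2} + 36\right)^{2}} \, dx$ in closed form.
$\frac{\pi}{1728}$

Recall the elementary integral
$$J(a) = \int_{0}^{\infty} \frac{1}{2 \left(a^{2} + x^{2}\right)} \, dx = \frac{\pi}{4 a}.$$

Differentiating under the integral sign with respect to $a$,
$$\frac{dJ}{da} = \int_{0}^{\infty} - \frac{a}{\left(a^{2} + x^{2}\right)^{2}} \, dx = - \frac{\pi}{4 a^{2}},$$
so $\int_{0}^{\infty} \frac{1}{2 \left(a^{2} + x^{2}\right)^{2}} \, dx = \frac{\pi}{8 a^{3}}$.

Setting $a = 6$:
$$I = \frac{\pi}{1728}.$$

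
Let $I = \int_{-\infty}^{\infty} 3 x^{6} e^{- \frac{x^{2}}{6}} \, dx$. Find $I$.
$1215 \sqrt{6} \sqrt{\pi}$

Consider the simpler parametrised integral
$$J(a) = \int_{-\infty}^{\infty} 3 e^{- a x^{2}} \, dx = \frac{3 \sqrt{\pi}}{\sqrt{a}}.$$

Differentiating under the integral sign brings down a factor of $(-x^2)$:
$$\frac{dJ}{da} = \int_{-\infty}^{\infty} - 3 x^{2} e^{- a x^{2}} \, dx = - \frac{3 \sqrt{\pi}}{2 a^{\frac{3}{2}}}.$$

Repeating $3$ times in total — each differentiation brings down another $(-x^2)$ — gives
$$\frac{d^{3}J}{da^{3}} = \int_{-\infty}^{\infty} - 3 x^{6} e^{- a x^{2}} \, dx = - \frac{45 \sqrt{\pi}}{8 a^{\frac{7}{2}}},$$
and the integrand here is $(-1)^{3}$ times the target integrand, so $I = (-1)^{3}\,\frac{d^{3}J}{da^{3}} = \frac{45 \sqrt{\pi}}{8 a^{\frac{7}{2}}}$.

Setting $a = \frac{1}{6}$:
$$I = 1215 \sqrt{6} \sqrt{\pi}.$$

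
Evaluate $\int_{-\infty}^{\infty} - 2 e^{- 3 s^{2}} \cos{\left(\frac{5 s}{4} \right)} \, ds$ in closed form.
$- \frac{2 \sqrt{3} \sqrt{\pi}}{3 e^{\frac{25}{192}}}$

Treat the cosine frequency as a parameter and define $I(b) = \int_{-\infty}^{\infty} - 2 e^{- 3 s^{2}} \cos{\left(b s \right)} \, ds$.

Differentiating under the integral sign,
$$I'(b) = \int_{-\infty}^{\infty} 2 s e^{- 3 s^{2}} \sin{\left(b s \right)} \, ds.$$

Integrate $\int_{-\infty}^{\infty} s \sin(b s)\, e^{- 3 s^{2}}\, ds$ by parts with $u = \sin(b s)$ and $dv = s\, e^{- 3 s^{2}}\, ds$, giving $v = - \frac{e^{- 3 s^{2}}}{6}$. The boundary term vanishes and
$$\int_{-\infty}^{\infty} s \sin(b s)\, e^{- 3 s^{2}}\, ds = \frac{b}{6} \int_{-\infty}^{\infty} \cos(b s)\, e^{- 3 s^{2}}\, ds,$$
so $I'(b) = - \frac{b}{6}\, I(b)$.

This is a separable first-order ODE; solving with the initial condition $I(0) = \int_{-\infty}^{\infty} - 2 e^{- 3 s^{2}}\,ds = - \frac{2 \sqrt{3} \sqrt{\pi}}{3}$ gives
$$I(b) = - \frac{2 \sqrt{3} \sqrt{\pi} e^{- \frac{b^{2}}{12}}}{3}.$$

Setting $b = \frac{5}{4}$:
$$I = - \frac{2 \sqrt{3} \sqrt{\pi}}{3 e^{\frac{25}{192}}}.$$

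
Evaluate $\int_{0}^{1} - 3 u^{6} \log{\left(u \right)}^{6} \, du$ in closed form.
$- \frac{2160}{823543}$

Begin with the known integral
$$J(a) = \int_{0}^{1} - 3 u^{a} \, du = - \frac{3}{a + 1}.$$

Differentiating under the integral sign brings down a factor of $\ln u$:
$$\frac{dJ}{da} = \int_{0}^{1} - 3 u^{a} \log{\left(u \right)} \, du = \frac{3}{\left(a + 1\right)^{2}}.$$

Repeating $6$ times in total — each differentiation brings down another $\ln u$ — gives
$$\frac{d^{6}J}{da^{6}} = \int_{0}^{1} - 3 u^{a} \log{\left(u \right)}^{6} \, du = - \frac{2160}{\left(a + 1\right)^{7}},$$
and the integrand here is exactly the target integrand, so $I = - \frac{2160}{\left(a + 1\right)^{7}}$.

Setting $a = 6$:
$$I = - \frac{2160}{823543}.$$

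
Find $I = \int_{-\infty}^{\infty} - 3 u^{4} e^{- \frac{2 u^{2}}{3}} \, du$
$- \frac{81 \sqrt{6} \sqrt{\pi}}{32}$

Start from the elementary integral
$$J(a) = \int_{-\infty}^{\infty} - 3 e^{- a u^{2}} \, du = - \frac{3 \sqrt{\pi}}{\sqrt{a}}.$$

Differentiating under the integral sign brings down a factor of $(-u^2)$:
$$\frac{dJ}{da} = \int_{-\infty}^{\infty} 3 u^{2} e^{- a u^{2}} \, du = \frac{3 \sqrt{\pi}}{2 a^{\frac{3}{2}}}.$$

Repeating twice in total — each differentiation brings down another $(-u^2)$ — gives
$$\frac{d^{2}J}{da^{2}} = \int_{-\infty}^{\infty} - 3 u^{4} e^{- a u^{2}} \, du = - \frac{9 \sqrt{\pi}}{4 a^{\frac{5}{2}}},$$
and the integrand here is exactly the target integrand, so $I = - \frac{9 \sqrt{\pi}}{4 a^{\frac{5}{2}}}$.

Setting $a = \frac{2}{3}$:
$$I = - \frac{81 \sqrt{6} \sqrt{\pi}}{32}.$$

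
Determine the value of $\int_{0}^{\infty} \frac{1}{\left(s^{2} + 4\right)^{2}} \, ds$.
$\frac{\pi}{32}$

Recall the elementary integral
$$J(a) = \int_{0}^{\infty} \frac{1}{a^{2} + s^{2}} \, ds = \frac{\pi}{2 a}.$$

Differentiating under the integral sign with respect to $a$,
$$\frac{dJ}{da} = \int_{0}^{\infty} - \frac{2 a}{\left(a^{2} + s^{2}\right)^{2}} \, ds = - \frac{\pi}{2 a^{2}},$$
so $\int_{0}^{\infty} \frac{1}{\left(a^{2} + s^{2}\right)^{2}} \, ds = \frac{\pi}{4 a^{3}}$.

Setting $a = 2$:
$$I = \frac{\pi}{32}.$$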